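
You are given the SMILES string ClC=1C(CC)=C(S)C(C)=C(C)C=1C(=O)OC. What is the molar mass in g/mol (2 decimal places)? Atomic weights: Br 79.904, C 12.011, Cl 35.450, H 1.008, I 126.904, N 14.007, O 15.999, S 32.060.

258.76 g/mol

First, the molecular formula is C12H15ClO2S (counting implicit H from valence).
  C: 12 × 12.011 = 144.132
  Cl: 1 × 35.450 = 35.450
  H: 15 × 1.008 = 15.120
  O: 2 × 15.999 = 31.998
  S: 1 × 32.060 = 32.060
Sum: 12×12.011 + 1×35.450 + 15×1.008 + 2×15.999 + 1×32.060 = 258.760 → 258.76 g/mol.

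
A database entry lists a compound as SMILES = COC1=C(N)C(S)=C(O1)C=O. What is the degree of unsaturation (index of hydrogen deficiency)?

4

Molecular formula: C6H7NO3S.
DoU = (2C + 2 + N − H − X) / 2, where X is the halogen count and O/S are ignored.
    = (2·6 + 2 + 1 − 7 − 0) / 2 = 8 / 2 = 4.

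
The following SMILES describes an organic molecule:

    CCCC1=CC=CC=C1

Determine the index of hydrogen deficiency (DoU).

4

Molecular formula: C9H12.
DoU = (2C + 2 + N − H − X) / 2, where X is the halogen count and O/S are ignored.
    = (2·9 + 2 + 0 − 12 − 0) / 2 = 8 / 2 = 4.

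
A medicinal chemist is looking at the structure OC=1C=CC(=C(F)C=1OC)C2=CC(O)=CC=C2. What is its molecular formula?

Walk through each heavy atom and fill implicit hydrogens from standard valence (C 4, N 3, O 2, S 2, halogen 1):
  atom 1: O, bond orders sum to 1 (valence 2) → 1 H
  atom 2: C, bond orders sum to 4 (valence 4) → 0 H
  atom 3: C, bond orders sum to 3 (valence 4) → 1 H
  atom 4: C, bond orders sum to 3 (valence 4) → 1 H
  atom 5: C, bond orders sum to 4 (valence 4) → 0 H
  atom 6: C, bond orders sum to 4 (valence 4) → 0 H
  atom 7: F (halogen, monovalent) → 0 H
  atom 8: C, bond orders sum to 4 (valence 4) → 0 H
  atom 9: O, bond orders sum to 2 (valence 2) → 0 H
  atom 10: C, bond orders sum to 1 (valence 4) → 3 H
  atom 11: C, bond orders sum to 4 (valence 4) → 0 H
  atom 12: C, bond orders sum to 3 (valence 4) → 1 H
  atom 13: C, bond orders sum to 4 (valence 4) → 0 H
  atom 14: O, bond orders sum to 1 (valence 2) → 1 H
  atom 15: C, bond orders sum to 3 (valence 4) → 1 H
  atom 16: C, bond orders sum to 3 (valence 4) → 1 H
  atom 17: C, bond orders sum to 3 (valence 4) → 1 H
Totals → C:13, H:11, F:1, O:3.

C13H11FO3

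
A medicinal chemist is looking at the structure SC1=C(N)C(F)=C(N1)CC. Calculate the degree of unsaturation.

Degree of unsaturation = (number of rings) + (number of π bonds).
Ring closures in the SMILES: 1.
π bonds: 2 double bonds (each 1 DoU) → 2 DoU from unsaturation.
Total DoU = 1 + 2 = 3.

3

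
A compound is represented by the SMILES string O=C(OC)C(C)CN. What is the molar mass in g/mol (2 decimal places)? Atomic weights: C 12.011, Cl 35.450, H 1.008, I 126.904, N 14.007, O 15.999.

117.15 g/mol

First, the molecular formula is C5H11NO2 (counting implicit H from valence).
  C: 5 × 12.011 = 60.055
  H: 11 × 1.008 = 11.088
  N: 1 × 14.007 = 14.007
  O: 2 × 15.999 = 31.998
Sum: 5×12.011 + 11×1.008 + 1×14.007 + 2×15.999 = 117.148 → 117.15 g/mol.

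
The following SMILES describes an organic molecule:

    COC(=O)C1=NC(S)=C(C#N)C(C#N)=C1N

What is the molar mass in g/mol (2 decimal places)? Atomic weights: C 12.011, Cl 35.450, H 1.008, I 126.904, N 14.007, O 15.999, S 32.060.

234.23 g/mol

First, the molecular formula is C9H6N4O2S (counting implicit H from valence).
  C: 9 × 12.011 = 108.099
  H: 6 × 1.008 = 6.048
  N: 4 × 14.007 = 56.028
  O: 2 × 15.999 = 31.998
  S: 1 × 32.060 = 32.060
Sum: 9×12.011 + 6×1.008 + 4×14.007 + 2×15.999 + 1×32.060 = 234.233 → 234.23 g/mol.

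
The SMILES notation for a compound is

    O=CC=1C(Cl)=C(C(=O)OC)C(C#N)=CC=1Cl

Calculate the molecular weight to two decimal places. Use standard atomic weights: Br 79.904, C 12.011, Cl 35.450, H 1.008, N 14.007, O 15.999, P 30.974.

First, the molecular formula is C10H5Cl2NO3 (counting implicit H from valence).
  C: 10 × 12.011 = 120.110
  Cl: 2 × 35.450 = 70.900
  H: 5 × 1.008 = 5.040
  N: 1 × 14.007 = 14.007
  O: 3 × 15.999 = 47.997
Sum: 10×12.011 + 2×35.450 + 5×1.008 + 1×14.007 + 3×15.999 = 258.054 → 258.05 g/mol.

258.05 g/mol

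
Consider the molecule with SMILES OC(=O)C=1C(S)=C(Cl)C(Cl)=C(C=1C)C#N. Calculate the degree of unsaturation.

7

Degree of unsaturation = (number of rings) + (number of π bonds).
Ring closures in the SMILES: 1.
π bonds: 4 double bonds (each 1 DoU), 1 triple bond (each 2 DoU) → 6 DoU from unsaturation.
Total DoU = 1 + 6 = 7.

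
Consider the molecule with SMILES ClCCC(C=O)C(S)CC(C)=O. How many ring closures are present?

In SMILES, each pair of matching ring-closure digits denotes one ring-closing bond; the number of such bonds equals the number of independent rings.
Ring-closure bonds here: 0.

0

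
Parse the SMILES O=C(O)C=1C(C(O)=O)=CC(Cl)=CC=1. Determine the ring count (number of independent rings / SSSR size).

In SMILES, each pair of matching ring-closure digits denotes one ring-closing bond; the number of such bonds equals the number of independent rings.
Ring-closure bonds here: 1.

1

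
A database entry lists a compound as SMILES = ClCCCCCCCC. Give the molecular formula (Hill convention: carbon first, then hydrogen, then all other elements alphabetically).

C8H17Cl

Walk through each heavy atom and fill implicit hydrogens from standard valence (C 4, N 3, O 2, S 2, halogen 1):
  atom 1: Cl (halogen, monovalent) → 0 H
  atom 2: C, bond orders sum to 2 (valence 4) → 2 H
  atom 3: C, bond orders sum to 2 (valence 4) → 2 H
  atom 4: C, bond orders sum to 2 (valence 4) → 2 H
  atom 5: C, bond orders sum to 2 (valence 4) → 2 H
  atom 6: C, bond orders sum to 2 (valence 4) → 2 H
  atom 7: C, bond orders sum to 2 (valence 4) → 2 H
  atom 8: C, bond orders sum to 2 (valence 4) → 2 H
  atom 9: C, bond orders sum to 1 (valence 4) → 3 H
Totals → C:8, H:17, Cl:1.
In Hill order: C8H17Cl.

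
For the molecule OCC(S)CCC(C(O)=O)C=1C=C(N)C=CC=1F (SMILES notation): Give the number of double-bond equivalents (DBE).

Molecular formula: C12H16FNO3S.
DoU = (2C + 2 + N − H − X) / 2, where X is the halogen count and O/S are ignored.
    = (2·12 + 2 + 1 − 16 − 1) / 2 = 10 / 2 = 5.

5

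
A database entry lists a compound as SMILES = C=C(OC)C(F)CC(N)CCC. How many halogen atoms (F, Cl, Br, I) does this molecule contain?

1

Halogen atoms appear at heavy-atom position 6 (1×F).
Other groups present: 1 alkene, 1 ether, 1 primary amine.
Halogen count: 1.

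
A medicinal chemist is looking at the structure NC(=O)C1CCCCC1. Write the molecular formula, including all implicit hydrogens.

Walk through each heavy atom and fill implicit hydrogens from standard valence (C 4, N 3, O 2, S 2, halogen 1):
  atom 1: N, bond orders sum to 1 (valence 3) → 2 H
  atom 2: C, bond orders sum to 4 (valence 4) → 0 H
  atom 3: O, bond orders sum to 2 (valence 2) → 0 H
  atom 4: C, bond orders sum to 3 (valence 4) → 1 H
  atom 5: C, bond orders sum to 2 (valence 4) → 2 H
  atom 6: C, bond orders sum to 2 (valence 4) → 2 H
  atom 7: C, bond orders sum to 2 (valence 4) → 2 H
  atom 8: C, bond orders sum to 2 (valence 4) → 2 H
  atom 9: C, bond orders sum to 2 (valence 4) → 2 H
Totals → C:7, H:13, N:1, O:1.

C7H13NO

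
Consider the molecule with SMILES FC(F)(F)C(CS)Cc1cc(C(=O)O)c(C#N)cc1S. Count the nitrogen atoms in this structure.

1

Scan the SMILES for N atoms (remember two-letter symbols like Cl and Br are single atoms).
Nitrogen count: 1.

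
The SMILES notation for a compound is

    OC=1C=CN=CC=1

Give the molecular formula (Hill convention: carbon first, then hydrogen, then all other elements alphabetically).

Walk through each heavy atom and fill implicit hydrogens from standard valence (C 4, N 3, O 2, S 2, halogen 1):
  atom 1: O, bond orders sum to 1 (valence 2) → 1 H
  atom 2: C, bond orders sum to 4 (valence 4) → 0 H
  atom 3: C, bond orders sum to 3 (valence 4) → 1 H
  atom 4: C, bond orders sum to 3 (valence 4) → 1 H
  atom 5: N, bond orders sum to 3 (valence 3) → 0 H
  atom 6: C, bond orders sum to 3 (valence 4) → 1 H
  atom 7: C, bond orders sum to 3 (valence 4) → 1 H
Totals → C:5, H:5, N:1, O:1.

C5H5NO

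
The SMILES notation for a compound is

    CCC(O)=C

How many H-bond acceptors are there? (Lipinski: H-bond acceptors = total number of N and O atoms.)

N atoms: 0; O atoms: 1.
Lipinski HBA = 0 + 1 = 1.

1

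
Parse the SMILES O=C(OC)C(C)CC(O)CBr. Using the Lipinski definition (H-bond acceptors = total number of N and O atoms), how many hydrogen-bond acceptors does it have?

3

N atoms: 0; O atoms: 3.
Lipinski HBA = 0 + 3 = 3.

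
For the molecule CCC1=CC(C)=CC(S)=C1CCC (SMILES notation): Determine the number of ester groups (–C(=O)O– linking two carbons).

Scan the SMILES for the ester motif — none present.
Groups that are present: 1 thiol.

0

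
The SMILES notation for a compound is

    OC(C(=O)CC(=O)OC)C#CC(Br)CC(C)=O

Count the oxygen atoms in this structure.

Scan the SMILES for O atoms (remember two-letter symbols like Cl and Br are single atoms).
Oxygen count: 5.

5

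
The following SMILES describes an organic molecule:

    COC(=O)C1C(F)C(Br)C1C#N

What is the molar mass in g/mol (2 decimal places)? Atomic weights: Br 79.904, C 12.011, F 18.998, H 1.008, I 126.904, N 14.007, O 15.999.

236.04 g/mol

First, the molecular formula is C7H7BrFNO2 (counting implicit H from valence).
  Br: 1 × 79.904 = 79.904
  C: 7 × 12.011 = 84.077
  F: 1 × 18.998 = 18.998
  H: 7 × 1.008 = 7.056
  N: 1 × 14.007 = 14.007
  O: 2 × 15.999 = 31.998
Sum: 1×79.904 + 7×12.011 + 1×18.998 + 7×1.008 + 1×14.007 + 2×15.999 = 236.040 → 236.04 g/mol.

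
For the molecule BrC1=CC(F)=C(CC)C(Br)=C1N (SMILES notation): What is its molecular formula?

Walk through each heavy atom and fill implicit hydrogens from standard valence (C 4, N 3, O 2, S 2, halogen 1):
  atom 1: Br (halogen, monovalent) → 0 H
  atom 2: C, bond orders sum to 4 (valence 4) → 0 H
  atom 3: C, bond orders sum to 3 (valence 4) → 1 H
  atom 4: C, bond orders sum to 4 (valence 4) → 0 H
  atom 5: F (halogen, monovalent) → 0 H
  atom 6: C, bond orders sum to 4 (valence 4) → 0 H
  atom 7: C, bond orders sum to 2 (valence 4) → 2 H
  atom 8: C, bond orders sum to 1 (valence 4) → 3 H
  atom 9: C, bond orders sum to 4 (valence 4) → 0 H
  atom 10: Br (halogen, monovalent) → 0 H
  atom 11: C, bond orders sum to 4 (valence 4) → 0 H
  atom 12: N, bond orders sum to 1 (valence 3) → 2 H
Totals → C:8, H:8, Br:2, F:1, N:1.

C8H8Br2FN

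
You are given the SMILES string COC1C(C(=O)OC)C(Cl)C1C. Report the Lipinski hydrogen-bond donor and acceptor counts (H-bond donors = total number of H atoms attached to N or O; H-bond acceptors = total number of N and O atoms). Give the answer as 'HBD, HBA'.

Donors: find every N or O and count the H atoms it carries.
  atom 2 (O): bond orders sum to 2 → 0 H
  atom 6 (O): bond orders sum to 2 → 0 H
  atom 7 (O): bond orders sum to 2 → 0 H
Lipinski HBD = 0.
Acceptors: N atoms = 0, O atoms = 3 → HBA = 3.

0, 3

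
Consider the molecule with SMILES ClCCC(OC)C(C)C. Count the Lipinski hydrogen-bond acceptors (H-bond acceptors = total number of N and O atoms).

N atoms: 0; O atoms: 1.
Lipinski HBA = 0 + 1 = 1.

1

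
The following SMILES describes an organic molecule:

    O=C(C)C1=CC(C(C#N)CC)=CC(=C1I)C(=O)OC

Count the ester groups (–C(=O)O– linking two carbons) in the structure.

1

The ester motif appears at heavy-atom position 16 in the SMILES.
Other groups present: 1 ketone, 1 nitrile.
Ester count: 1.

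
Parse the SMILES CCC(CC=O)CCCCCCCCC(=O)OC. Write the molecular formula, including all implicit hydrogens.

C15H28O3

Walk through each heavy atom and fill implicit hydrogens from standard valence (C 4, N 3, O 2, S 2, halogen 1):
  atom 1: C, bond orders sum to 1 (valence 4) → 3 H
  atom 2: C, bond orders sum to 2 (valence 4) → 2 H
  atom 3: C, bond orders sum to 3 (valence 4) → 1 H
  atom 4: C, bond orders sum to 2 (valence 4) → 2 H
  atom 5: C, bond orders sum to 3 (valence 4) → 1 H
  atom 6: O, bond orders sum to 2 (valence 2) → 0 H
  atom 7: C, bond orders sum to 2 (valence 4) → 2 H
  atom 8: C, bond orders sum to 2 (valence 4) → 2 H
  atom 9: C, bond orders sum to 2 (valence 4) → 2 H
  atom 10: C, bond orders sum to 2 (valence 4) → 2 H
  atom 11: C, bond orders sum to 2 (valence 4) → 2 H
  atom 12: C, bond orders sum to 2 (valence 4) → 2 H
  atom 13: C, bond orders sum to 2 (valence 4) → 2 H
  atom 14: C, bond orders sum to 2 (valence 4) → 2 H
  atom 15: C, bond orders sum to 4 (valence 4) → 0 H
  atom 16: O, bond orders sum to 2 (valence 2) → 0 H
  atom 17: O, bond orders sum to 2 (valence 2) → 0 H
  atom 18: C, bond orders sum to 1 (valence 4) → 3 H
Totals → C:15, H:28, O:3.
In Hill order: C15H28O3.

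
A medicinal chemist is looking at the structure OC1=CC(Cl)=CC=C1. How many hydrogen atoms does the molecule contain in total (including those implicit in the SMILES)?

5

Walk through each heavy atom and fill implicit hydrogens from standard valence (C 4, N 3, O 2, S 2, halogen 1):
  atom 1: O, bond orders sum to 1 (valence 2) → 1 H
  atom 2: C, bond orders sum to 4 (valence 4) → 0 H
  atom 3: C, bond orders sum to 3 (valence 4) → 1 H
  atom 4: C, bond orders sum to 4 (valence 4) → 0 H
  atom 5: Cl (halogen, monovalent) → 0 H
  atom 6: C, bond orders sum to 3 (valence 4) → 1 H
  atom 7: C, bond orders sum to 3 (valence 4) → 1 H
  atom 8: C, bond orders sum to 3 (valence 4) → 1 H
Total hydrogens: 5.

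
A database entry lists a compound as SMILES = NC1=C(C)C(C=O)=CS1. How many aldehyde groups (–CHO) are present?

1

The aldehyde motif appears at heavy-atom position 6 in the SMILES.
Other groups present: 1 primary amine.
Aldehyde count: 1.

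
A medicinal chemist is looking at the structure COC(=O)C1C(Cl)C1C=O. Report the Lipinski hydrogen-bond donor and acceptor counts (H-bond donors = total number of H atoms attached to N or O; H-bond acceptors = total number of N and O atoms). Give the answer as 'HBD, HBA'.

Donors: find every N or O and count the H atoms it carries.
  atom 2 (O): bond orders sum to 2 → 0 H
  atom 4 (O): bond orders sum to 2 → 0 H
  atom 10 (O): bond orders sum to 2 → 0 H
Lipinski HBD = 0.
Acceptors: N atoms = 0, O atoms = 3 → HBA = 3.

0, 3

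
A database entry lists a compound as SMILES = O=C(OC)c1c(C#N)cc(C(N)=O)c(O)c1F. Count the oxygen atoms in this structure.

4

Scan the SMILES for O atoms (remember two-letter symbols like Cl and Br are single atoms).
Oxygen count: 4.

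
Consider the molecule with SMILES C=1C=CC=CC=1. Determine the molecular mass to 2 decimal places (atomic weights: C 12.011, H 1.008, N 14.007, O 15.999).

78.11 g/mol

First, the molecular formula is C6H6 (counting implicit H from valence).
  C: 6 × 12.011 = 72.066
  H: 6 × 1.008 = 6.048
Sum: 6×12.011 + 6×1.008 = 78.114 → 78.11 g/mol.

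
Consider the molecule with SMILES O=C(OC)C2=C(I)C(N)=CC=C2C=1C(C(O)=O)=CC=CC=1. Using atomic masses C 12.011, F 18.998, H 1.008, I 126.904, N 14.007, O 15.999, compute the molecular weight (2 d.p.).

397.17 g/mol

First, the molecular formula is C15H12INO4 (counting implicit H from valence).
  C: 15 × 12.011 = 180.165
  H: 12 × 1.008 = 12.096
  I: 1 × 126.904 = 126.904
  N: 1 × 14.007 = 14.007
  O: 4 × 15.999 = 63.996
Sum: 15×12.011 + 12×1.008 + 1×126.904 + 1×14.007 + 4×15.999 = 397.168 → 397.17 g/mol.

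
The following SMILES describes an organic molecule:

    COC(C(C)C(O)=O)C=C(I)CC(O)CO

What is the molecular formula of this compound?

C10H17IO5

Walk through each heavy atom and fill implicit hydrogens from standard valence (C 4, N 3, O 2, S 2, halogen 1):
  atom 1: C, bond orders sum to 1 (valence 4) → 3 H
  atom 2: O, bond orders sum to 2 (valence 2) → 0 H
  atom 3: C, bond orders sum to 3 (valence 4) → 1 H
  atom 4: C, bond orders sum to 3 (valence 4) → 1 H
  atom 5: C, bond orders sum to 1 (valence 4) → 3 H
  atom 6: C, bond orders sum to 4 (valence 4) → 0 H
  atom 7: O, bond orders sum to 1 (valence 2) → 1 H
  atom 8: O, bond orders sum to 2 (valence 2) → 0 H
  atom 9: C, bond orders sum to 3 (valence 4) → 1 H
  atom 10: C, bond orders sum to 4 (valence 4) → 0 H
  atom 11: I (halogen, monovalent) → 0 H
  atom 12: C, bond orders sum to 2 (valence 4) → 2 H
  atom 13: C, bond orders sum to 3 (valence 4) → 1 H
  atom 14: O, bond orders sum to 1 (valence 2) → 1 H
  atom 15: C, bond orders sum to 2 (valence 4) → 2 H
  atom 16: O, bond orders sum to 1 (valence 2) → 1 H
Totals → C:10, H:17, I:1, O:5.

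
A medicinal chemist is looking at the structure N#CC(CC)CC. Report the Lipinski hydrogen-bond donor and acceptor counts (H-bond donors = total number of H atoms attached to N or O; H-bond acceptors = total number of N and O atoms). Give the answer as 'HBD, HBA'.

Donors: find every N or O and count the H atoms it carries.
  atom 1 (N): bond orders sum to 3 → 0 H
Lipinski HBD = 0.
Acceptors: N atoms = 1, O atoms = 0 → HBA = 1.

0, 1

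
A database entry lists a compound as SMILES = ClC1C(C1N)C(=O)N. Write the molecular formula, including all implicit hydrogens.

C4H7ClN2O

Walk through each heavy atom and fill implicit hydrogens from standard valence (C 4, N 3, O 2, S 2, halogen 1):
  atom 1: Cl (halogen, monovalent) → 0 H
  atom 2: C, bond orders sum to 3 (valence 4) → 1 H
  atom 3: C, bond orders sum to 3 (valence 4) → 1 H
  atom 4: C, bond orders sum to 3 (valence 4) → 1 H
  atom 5: N, bond orders sum to 1 (valence 3) → 2 H
  atom 6: C, bond orders sum to 4 (valence 4) → 0 H
  atom 7: O, bond orders sum to 2 (valence 2) → 0 H
  atom 8: N, bond orders sum to 1 (valence 3) → 2 H
Totals → C:4, H:7, Cl:1, N:2, O:1.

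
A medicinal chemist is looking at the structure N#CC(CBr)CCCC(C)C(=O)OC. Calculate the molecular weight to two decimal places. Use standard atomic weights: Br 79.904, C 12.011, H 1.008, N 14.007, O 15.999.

262.15 g/mol

First, the molecular formula is C10H16BrNO2 (counting implicit H from valence).
  Br: 1 × 79.904 = 79.904
  C: 10 × 12.011 = 120.110
  H: 16 × 1.008 = 16.128
  N: 1 × 14.007 = 14.007
  O: 2 × 15.999 = 31.998
Sum: 1×79.904 + 10×12.011 + 16×1.008 + 1×14.007 + 2×15.999 = 262.147 → 262.15 g/mol.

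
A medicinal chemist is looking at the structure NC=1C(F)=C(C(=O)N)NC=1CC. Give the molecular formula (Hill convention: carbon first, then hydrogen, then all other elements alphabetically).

C7H10FN3O

Walk through each heavy atom and fill implicit hydrogens from standard valence (C 4, N 3, O 2, S 2, halogen 1):
  atom 1: N, bond orders sum to 1 (valence 3) → 2 H
  atom 2: C, bond orders sum to 4 (valence 4) → 0 H
  atom 3: C, bond orders sum to 4 (valence 4) → 0 H
  atom 4: F (halogen, monovalent) → 0 H
  atom 5: C, bond orders sum to 4 (valence 4) → 0 H
  atom 6: C, bond orders sum to 4 (valence 4) → 0 H
  atom 7: O, bond orders sum to 2 (valence 2) → 0 H
  atom 8: N, bond orders sum to 1 (valence 3) → 2 H
  atom 9: N, bond orders sum to 2 (valence 3) → 1 H
  atom 10: C, bond orders sum to 4 (valence 4) → 0 H
  atom 11: C, bond orders sum to 2 (valence 4) → 2 H
  atom 12: C, bond orders sum to 1 (valence 4) → 3 H
Totals → C:7, H:10, F:1, N:3, O:1.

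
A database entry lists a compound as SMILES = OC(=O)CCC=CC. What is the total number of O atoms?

Scan the SMILES for O atoms (remember two-letter symbols like Cl and Br are single atoms).
Oxygen count: 2.

2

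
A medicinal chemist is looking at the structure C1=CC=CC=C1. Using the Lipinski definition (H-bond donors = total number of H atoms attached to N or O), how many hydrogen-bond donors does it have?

Donors: find every N or O and count the H atoms it carries.
  (no N or O atoms present)
Lipinski HBD = 0.

0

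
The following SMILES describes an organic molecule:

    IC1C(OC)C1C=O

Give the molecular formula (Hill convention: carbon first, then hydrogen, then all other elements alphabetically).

C5H7IO2

Walk through each heavy atom and fill implicit hydrogens from standard valence (C 4, N 3, O 2, S 2, halogen 1):
  atom 1: I (halogen, monovalent) → 0 H
  atom 2: C, bond orders sum to 3 (valence 4) → 1 H
  atom 3: C, bond orders sum to 3 (valence 4) → 1 H
  atom 4: O, bond orders sum to 2 (valence 2) → 0 H
  atom 5: C, bond orders sum to 1 (valence 4) → 3 H
  atom 6: C, bond orders sum to 3 (valence 4) → 1 H
  atom 7: C, bond orders sum to 3 (valence 4) → 1 H
  atom 8: O, bond orders sum to 2 (valence 2) → 0 H
Totals → C:5, H:7, I:1, O:2.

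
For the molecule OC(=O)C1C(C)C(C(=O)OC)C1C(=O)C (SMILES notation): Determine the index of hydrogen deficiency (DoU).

4

Molecular formula: C10H14O5.
DoU = (2C + 2 + N − H − X) / 2, where X is the halogen count and O/S are ignored.
    = (2·10 + 2 + 0 − 14 − 0) / 2 = 8 / 2 = 4.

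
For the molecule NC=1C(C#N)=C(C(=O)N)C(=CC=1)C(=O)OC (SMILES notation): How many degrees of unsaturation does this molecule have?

8

Molecular formula: C10H9N3O3.
DoU = (2C + 2 + N − H − X) / 2, where X is the halogen count and O/S are ignored.
    = (2·10 + 2 + 3 − 9 − 0) / 2 = 16 / 2 = 8.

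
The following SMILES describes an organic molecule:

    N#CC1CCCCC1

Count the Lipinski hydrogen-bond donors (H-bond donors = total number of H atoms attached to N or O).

0

Donors: find every N or O and count the H atoms it carries.
  atom 1 (N): bond orders sum to 3 → 0 H
Lipinski HBD = 0.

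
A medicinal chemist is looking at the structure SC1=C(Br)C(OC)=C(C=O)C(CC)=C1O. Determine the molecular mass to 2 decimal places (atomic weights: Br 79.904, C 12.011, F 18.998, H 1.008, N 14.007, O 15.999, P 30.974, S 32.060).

First, the molecular formula is C10H11BrO3S (counting implicit H from valence).
  Br: 1 × 79.904 = 79.904
  C: 10 × 12.011 = 120.110
  H: 11 × 1.008 = 11.088
  O: 3 × 15.999 = 47.997
  S: 1 × 32.060 = 32.060
Sum: 1×79.904 + 10×12.011 + 11×1.008 + 3×15.999 + 1×32.060 = 291.159 → 291.16 g/mol.

291.16 g/mol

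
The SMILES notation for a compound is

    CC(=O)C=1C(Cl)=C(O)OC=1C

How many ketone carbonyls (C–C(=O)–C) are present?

1

The ketone motif appears at heavy-atom position 2 in the SMILES.
Other groups present: 1 hydroxyl.
Ketone count: 1.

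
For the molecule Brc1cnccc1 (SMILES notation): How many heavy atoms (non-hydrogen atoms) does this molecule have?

Every atom symbol written in the SMILES (organic subset) is one heavy atom; implicit H are not written.
Heavy atoms by element → Br:1, C:5, N:1.
Total: 7.

7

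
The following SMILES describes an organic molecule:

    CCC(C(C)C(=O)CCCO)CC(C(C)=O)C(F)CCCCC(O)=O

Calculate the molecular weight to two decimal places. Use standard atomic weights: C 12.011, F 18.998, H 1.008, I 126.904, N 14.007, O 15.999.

First, the molecular formula is C19H33FO5 (counting implicit H from valence).
  C: 19 × 12.011 = 228.209
  F: 1 × 18.998 = 18.998
  H: 33 × 1.008 = 33.264
  O: 5 × 15.999 = 79.995
Sum: 19×12.011 + 1×18.998 + 33×1.008 + 5×15.999 = 360.466 → 360.47 g/mol.

360.47 g/mol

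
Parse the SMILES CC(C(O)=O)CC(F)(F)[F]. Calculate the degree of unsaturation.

Molecular formula: C5H7F3O2.
DoU = (2C + 2 + N − H − X) / 2, where X is the halogen count and O/S are ignored.
    = (2·5 + 2 + 0 − 7 − 3) / 2 = 2 / 2 = 1.

1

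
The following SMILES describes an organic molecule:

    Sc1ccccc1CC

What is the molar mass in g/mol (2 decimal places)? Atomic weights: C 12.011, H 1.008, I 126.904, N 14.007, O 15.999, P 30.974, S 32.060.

First, the molecular formula is C8H10S (counting implicit H from valence).
  C: 8 × 12.011 = 96.088
  H: 10 × 1.008 = 10.080
  S: 1 × 32.060 = 32.060
Sum: 8×12.011 + 10×1.008 + 1×32.060 = 138.228 → 138.23 g/mol.

138.23 g/mol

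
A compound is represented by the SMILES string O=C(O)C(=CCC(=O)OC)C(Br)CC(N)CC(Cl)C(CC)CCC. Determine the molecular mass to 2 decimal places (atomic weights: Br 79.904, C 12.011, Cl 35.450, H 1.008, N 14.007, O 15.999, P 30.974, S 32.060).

First, the molecular formula is C17H29BrClNO4 (counting implicit H from valence).
  Br: 1 × 79.904 = 79.904
  C: 17 × 12.011 = 204.187
  Cl: 1 × 35.450 = 35.450
  H: 29 × 1.008 = 29.232
  N: 1 × 14.007 = 14.007
  O: 4 × 15.999 = 63.996
Sum: 1×79.904 + 17×12.011 + 1×35.450 + 29×1.008 + 1×14.007 + 4×15.999 = 426.776 → 426.78 g/mol.

426.78 g/mol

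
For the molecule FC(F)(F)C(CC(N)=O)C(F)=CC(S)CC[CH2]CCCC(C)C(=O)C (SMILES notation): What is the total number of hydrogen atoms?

27

Walk through each heavy atom and fill implicit hydrogens from standard valence (C 4, N 3, O 2, S 2, halogen 1):
  atom 1: F (halogen, monovalent) → 0 H
  atom 2: C, bond orders sum to 4 (valence 4) → 0 H
  atom 3: F (halogen, monovalent) → 0 H
  atom 4: F (halogen, monovalent) → 0 H
  atom 5: C, bond orders sum to 3 (valence 4) → 1 H
  atom 6: C, bond orders sum to 2 (valence 4) → 2 H
  atom 7: C, bond orders sum to 4 (valence 4) → 0 H
  atom 8: N, bond orders sum to 1 (valence 3) → 2 H
  atom 9: O, bond orders sum to 2 (valence 2) → 0 H
  atom 10: C, bond orders sum to 4 (valence 4) → 0 H
  atom 11: F (halogen, monovalent) → 0 H
  atom 12: C, bond orders sum to 3 (valence 4) → 1 H
  atom 13: C, bond orders sum to 3 (valence 4) → 1 H
  atom 14: S, bond orders sum to 1 (valence 2) → 1 H
  atom 15: C, bond orders sum to 2 (valence 4) → 2 H
  atom 16: C, bond orders sum to 2 (valence 4) → 2 H
  atom 17: C with explicit H count 2
  atom 18: C, bond orders sum to 2 (valence 4) → 2 H
  atom 19: C, bond orders sum to 2 (valence 4) → 2 H
  atom 20: C, bond orders sum to 2 (valence 4) → 2 H
  atom 21: C, bond orders sum to 3 (valence 4) → 1 H
  atom 22: C, bond orders sum to 1 (valence 4) → 3 H
  atom 23: C, bond orders sum to 4 (valence 4) → 0 H
  atom 24: O, bond orders sum to 2 (valence 2) → 0 H
  atom 25: C, bond orders sum to 1 (valence 4) → 3 H
Total hydrogens: 27.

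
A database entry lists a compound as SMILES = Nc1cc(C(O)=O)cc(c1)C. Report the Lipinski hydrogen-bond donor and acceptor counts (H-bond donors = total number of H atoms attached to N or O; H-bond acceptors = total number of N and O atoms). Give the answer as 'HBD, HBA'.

3, 3

Donors: find every N or O and count the H atoms it carries.
  atom 1 (N): bond orders sum to 1 → 2 H
  atom 6 (O): bond orders sum to 1 → 1 H
  atom 7 (O): bond orders sum to 2 → 0 H
Lipinski HBD = 3.
Acceptors: N atoms = 1, O atoms = 2 → HBA = 3.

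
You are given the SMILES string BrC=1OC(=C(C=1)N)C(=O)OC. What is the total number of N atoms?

Scan the SMILES for N atoms (remember two-letter symbols like Cl and Br are single atoms).
Nitrogen count: 1.

1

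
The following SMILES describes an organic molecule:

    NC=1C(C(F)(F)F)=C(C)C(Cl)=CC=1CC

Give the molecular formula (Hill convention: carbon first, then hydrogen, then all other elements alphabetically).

Walk through each heavy atom and fill implicit hydrogens from standard valence (C 4, N 3, O 2, S 2, halogen 1):
  atom 1: N, bond orders sum to 1 (valence 3) → 2 H
  atom 2: C, bond orders sum to 4 (valence 4) → 0 H
  atom 3: C, bond orders sum to 4 (valence 4) → 0 H
  atom 4: C, bond orders sum to 4 (valence 4) → 0 H
  atom 5: F (halogen, monovalent) → 0 H
  atom 6: F (halogen, monovalent) → 0 H
  atom 7: F (halogen, monovalent) → 0 H
  atom 8: C, bond orders sum to 4 (valence 4) → 0 H
  atom 9: C, bond orders sum to 1 (valence 4) → 3 H
  atom 10: C, bond orders sum to 4 (valence 4) → 0 H
  atom 11: Cl (halogen, monovalent) → 0 H
  atom 12: C, bond orders sum to 3 (valence 4) → 1 H
  atom 13: C, bond orders sum to 4 (valence 4) → 0 H
  atom 14: C, bond orders sum to 2 (valence 4) → 2 H
  atom 15: C, bond orders sum to 1 (valence 4) → 3 H
Totals → C:10, H:11, Cl:1, F:3, N:1.
In Hill order: C10H11ClF3N.

C10H11ClF3N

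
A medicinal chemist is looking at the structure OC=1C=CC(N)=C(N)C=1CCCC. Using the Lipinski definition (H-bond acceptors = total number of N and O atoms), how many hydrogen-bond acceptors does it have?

3

N atoms: 2; O atoms: 1.
Lipinski HBA = 2 + 1 = 3.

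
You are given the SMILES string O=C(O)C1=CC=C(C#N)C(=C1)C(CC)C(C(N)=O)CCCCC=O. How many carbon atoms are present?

18

Count every carbon token in the SMILES (each C, including those in ring-closure positions and inside branches).
Carbon count: 18.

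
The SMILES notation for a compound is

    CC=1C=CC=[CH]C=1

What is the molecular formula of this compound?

C7H8

Walk through each heavy atom and fill implicit hydrogens from standard valence (C 4, N 3, O 2, S 2, halogen 1):
  atom 1: C, bond orders sum to 1 (valence 4) → 3 H
  atom 2: C, bond orders sum to 4 (valence 4) → 0 H
  atom 3: C, bond orders sum to 3 (valence 4) → 1 H
  atom 4: C, bond orders sum to 3 (valence 4) → 1 H
  atom 5: C, bond orders sum to 3 (valence 4) → 1 H
  atom 6: C with explicit H count 1
  atom 7: C, bond orders sum to 3 (valence 4) → 1 H
Totals → C:7, H:8.
In Hill order: C7H8.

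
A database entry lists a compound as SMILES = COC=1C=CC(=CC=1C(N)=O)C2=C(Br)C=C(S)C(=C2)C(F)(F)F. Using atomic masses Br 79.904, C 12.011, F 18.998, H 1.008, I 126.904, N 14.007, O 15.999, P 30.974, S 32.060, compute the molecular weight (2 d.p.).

406.22 g/mol

First, the molecular formula is C15H11BrF3NO2S (counting implicit H from valence).
  Br: 1 × 79.904 = 79.904
  C: 15 × 12.011 = 180.165
  F: 3 × 18.998 = 56.994
  H: 11 × 1.008 = 11.088
  N: 1 × 14.007 = 14.007
  O: 2 × 15.999 = 31.998
  S: 1 × 32.060 = 32.060
Sum: 1×79.904 + 15×12.011 + 3×18.998 + 11×1.008 + 1×14.007 + 2×15.999 + 1×32.060 = 406.216 → 406.22 g/mol.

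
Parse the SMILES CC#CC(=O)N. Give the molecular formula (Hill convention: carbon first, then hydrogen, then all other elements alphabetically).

Walk through each heavy atom and fill implicit hydrogens from standard valence (C 4, N 3, O 2, S 2, halogen 1):
  atom 1: C, bond orders sum to 1 (valence 4) → 3 H
  atom 2: C, bond orders sum to 4 (valence 4) → 0 H
  atom 3: C, bond orders sum to 4 (valence 4) → 0 H
  atom 4: C, bond orders sum to 4 (valence 4) → 0 H
  atom 5: O, bond orders sum to 2 (valence 2) → 0 H
  atom 6: N, bond orders sum to 1 (valence 3) → 2 H
Totals → C:4, H:5, N:1, O:1.
In Hill order: C4H5NO.

C4H5NO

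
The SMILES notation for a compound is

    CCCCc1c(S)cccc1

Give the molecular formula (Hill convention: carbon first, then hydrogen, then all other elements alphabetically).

C10H14S

Walk through each heavy atom and fill implicit hydrogens from standard valence (C 4, N 3, O 2, S 2, halogen 1); for lowercase aromatic atoms, an aromatic c carries 1 H when it has two neighbours and 0 H with three, and aromatic n carries 0 H:
  atom 1: C, bond orders sum to 1 (valence 4) → 3 H
  atom 2: C, bond orders sum to 2 (valence 4) → 2 H
  atom 3: C, bond orders sum to 2 (valence 4) → 2 H
  atom 4: C, bond orders sum to 2 (valence 4) → 2 H
  atom 5: aromatic c, 3 neighbours → 0 H
  atom 6: aromatic c, 3 neighbours → 0 H
  atom 7: S, bond orders sum to 1 (valence 2) → 1 H
  atom 8: aromatic c, 2 neighbours → 1 H
  atom 9: aromatic c, 2 neighbours → 1 H
  atom 10: aromatic c, 2 neighbours → 1 H
  atom 11: aromatic c, 2 neighbours → 1 H
Totals → C:10, H:14, S:1.
In Hill order: C10H14S.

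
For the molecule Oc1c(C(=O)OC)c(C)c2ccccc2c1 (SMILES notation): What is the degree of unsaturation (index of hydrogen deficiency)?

Molecular formula: C13H12O3.
DoU = (2C + 2 + N − H − X) / 2, where X is the halogen count and O/S are ignored.
    = (2·13 + 2 + 0 − 12 − 0) / 2 = 16 / 2 = 8.

8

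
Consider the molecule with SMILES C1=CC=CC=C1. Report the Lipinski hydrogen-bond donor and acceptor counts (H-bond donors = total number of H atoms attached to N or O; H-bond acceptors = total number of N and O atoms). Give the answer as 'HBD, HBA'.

Donors: find every N or O and count the H atoms it carries.
  (no N or O atoms present)
Lipinski HBD = 0.
Acceptors: N atoms = 0, O atoms = 0 → HBA = 0.

0, 0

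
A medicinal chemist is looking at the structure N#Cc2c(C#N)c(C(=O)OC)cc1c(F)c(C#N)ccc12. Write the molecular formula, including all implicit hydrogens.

Walk through each heavy atom and fill implicit hydrogens from standard valence (C 4, N 3, O 2, S 2, halogen 1); for lowercase aromatic atoms, an aromatic c carries 1 H when it has two neighbours and 0 H with three, and aromatic n carries 0 H:
  atom 1: N, bond orders sum to 3 (valence 3) → 0 H
  atom 2: C, bond orders sum to 4 (valence 4) → 0 H
  atom 3: aromatic c, 3 neighbours → 0 H
  atom 4: aromatic c, 3 neighbours → 0 H
  atom 5: C, bond orders sum to 4 (valence 4) → 0 H
  atom 6: N, bond orders sum to 3 (valence 3) → 0 H
  atom 7: aromatic c, 3 neighbours → 0 H
  atom 8: C, bond orders sum to 4 (valence 4) → 0 H
  atom 9: O, bond orders sum to 2 (valence 2) → 0 H
  atom 10: O, bond orders sum to 2 (valence 2) → 0 H
  atom 11: C, bond orders sum to 1 (valence 4) → 3 H
  atom 12: aromatic c, 2 neighbours → 1 H
  atom 13: aromatic c, 3 neighbours → 0 H
  atom 14: aromatic c, 3 neighbours → 0 H
  atom 15: F (halogen, monovalent) → 0 H
  atom 16: aromatic c, 3 neighbours → 0 H
  atom 17: C, bond orders sum to 4 (valence 4) → 0 H
  atom 18: N, bond orders sum to 3 (valence 3) → 0 H
  atom 19: aromatic c, 2 neighbours → 1 H
  atom 20: aromatic c, 2 neighbours → 1 H
  atom 21: aromatic c, 3 neighbours → 0 H
Totals → C:15, H:6, F:1, N:3, O:2.

C15H6FN3O2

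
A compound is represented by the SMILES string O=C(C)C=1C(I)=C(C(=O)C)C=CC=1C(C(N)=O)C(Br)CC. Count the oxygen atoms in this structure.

3

Scan the SMILES for O atoms (remember two-letter symbols like Cl and Br are single atoms).
Oxygen count: 3.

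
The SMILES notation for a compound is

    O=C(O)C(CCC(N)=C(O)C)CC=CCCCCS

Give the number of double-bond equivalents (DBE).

3

Degree of unsaturation = (number of rings) + (number of π bonds).
Ring closures in the SMILES: 0.
π bonds: 3 double bonds (each 1 DoU) → 3 DoU from unsaturation.
Total DoU = 0 + 3 = 3.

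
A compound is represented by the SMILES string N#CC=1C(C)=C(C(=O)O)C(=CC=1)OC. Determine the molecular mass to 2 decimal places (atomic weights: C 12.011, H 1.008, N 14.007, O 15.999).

First, the molecular formula is C10H9NO3 (counting implicit H from valence).
  C: 10 × 12.011 = 120.110
  H: 9 × 1.008 = 9.072
  N: 1 × 14.007 = 14.007
  O: 3 × 15.999 = 47.997
Sum: 10×12.011 + 9×1.008 + 1×14.007 + 3×15.999 = 191.186 → 191.19 g/mol.

191.19 g/mol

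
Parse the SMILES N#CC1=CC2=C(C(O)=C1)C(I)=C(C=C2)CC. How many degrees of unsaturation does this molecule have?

Degree of unsaturation = (number of rings) + (number of π bonds).
Ring closures in the SMILES: 2.
π bonds: 5 double bonds (each 1 DoU), 1 triple bond (each 2 DoU) → 7 DoU from unsaturation.
Total DoU = 2 + 7 = 9.

9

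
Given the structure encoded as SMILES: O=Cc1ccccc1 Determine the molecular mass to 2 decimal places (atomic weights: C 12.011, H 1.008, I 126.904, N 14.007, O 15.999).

106.12 g/mol

First, the molecular formula is C7H6O (counting implicit H from valence).
  C: 7 × 12.011 = 84.077
  H: 6 × 1.008 = 6.048
  O: 1 × 15.999 = 15.999
Sum: 7×12.011 + 6×1.008 + 1×15.999 = 106.124 → 106.12 g/mol.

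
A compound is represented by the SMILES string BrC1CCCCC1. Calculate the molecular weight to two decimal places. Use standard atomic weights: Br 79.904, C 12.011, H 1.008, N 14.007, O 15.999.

163.06 g/mol

First, the molecular formula is C6H11Br (counting implicit H from valence).
  Br: 1 × 79.904 = 79.904
  C: 6 × 12.011 = 72.066
  H: 11 × 1.008 = 11.088
Sum: 1×79.904 + 6×12.011 + 11×1.008 = 163.058 → 163.06 g/mol.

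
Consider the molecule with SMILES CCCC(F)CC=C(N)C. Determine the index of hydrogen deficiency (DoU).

1

Degree of unsaturation = (number of rings) + (number of π bonds).
Ring closures in the SMILES: 0.
π bonds: 1 double bond (each 1 DoU) → 1 DoU from unsaturation.
Total DoU = 0 + 1 = 1.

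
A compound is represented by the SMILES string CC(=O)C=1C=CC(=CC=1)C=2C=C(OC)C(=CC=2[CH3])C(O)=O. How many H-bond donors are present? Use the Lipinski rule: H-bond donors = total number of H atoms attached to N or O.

1

Donors: find every N or O and count the H atoms it carries.
  atom 3 (O): bond orders sum to 2 → 0 H
  atom 13 (O): bond orders sum to 2 → 0 H
  atom 20 (O): bond orders sum to 1 → 1 H
  atom 21 (O): bond orders sum to 2 → 0 H
Lipinski HBD = 1.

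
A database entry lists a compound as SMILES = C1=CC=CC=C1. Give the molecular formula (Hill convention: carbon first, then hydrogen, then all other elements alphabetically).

C6H6

Walk through each heavy atom and fill implicit hydrogens from standard valence (C 4, N 3, O 2, S 2, halogen 1):
  atom 1: C, bond orders sum to 3 (valence 4) → 1 H
  atom 2: C, bond orders sum to 3 (valence 4) → 1 H
  atom 3: C, bond orders sum to 3 (valence 4) → 1 H
  atom 4: C, bond orders sum to 3 (valence 4) → 1 H
  atom 5: C, bond orders sum to 3 (valence 4) → 1 H
  atom 6: C, bond orders sum to 3 (valence 4) → 1 H
Totals → C:6, H:6.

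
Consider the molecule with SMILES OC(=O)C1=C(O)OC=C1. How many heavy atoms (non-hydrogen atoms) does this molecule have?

Every atom symbol written in the SMILES (organic subset) is one heavy atom; implicit H are not written.
Heavy atoms by element → C:5, O:4.
Total: 9.

9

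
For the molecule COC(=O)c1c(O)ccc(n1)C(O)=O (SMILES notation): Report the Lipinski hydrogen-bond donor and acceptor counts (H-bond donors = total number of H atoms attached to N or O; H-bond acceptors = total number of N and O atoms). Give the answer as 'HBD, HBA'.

2, 6

Donors: find every N or O and count the H atoms it carries.
  atom 2 (O): bond orders sum to 2 → 0 H
  atom 4 (O): bond orders sum to 2 → 0 H
  atom 7 (O): bond orders sum to 1 → 1 H
  atom 11 (N): bond orders sum to 3 → 0 H
  atom 13 (O): bond orders sum to 1 → 1 H
  atom 14 (O): bond orders sum to 2 → 0 H
Lipinski HBD = 2.
Acceptors: N atoms = 1, O atoms = 5 → HBA = 6.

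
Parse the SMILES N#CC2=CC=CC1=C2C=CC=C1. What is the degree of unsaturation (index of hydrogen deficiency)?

Degree of unsaturation = (number of rings) + (number of π bonds).
Ring closures in the SMILES: 2.
π bonds: 5 double bonds (each 1 DoU), 1 triple bond (each 2 DoU) → 7 DoU from unsaturation.
Total DoU = 2 + 7 = 9.

9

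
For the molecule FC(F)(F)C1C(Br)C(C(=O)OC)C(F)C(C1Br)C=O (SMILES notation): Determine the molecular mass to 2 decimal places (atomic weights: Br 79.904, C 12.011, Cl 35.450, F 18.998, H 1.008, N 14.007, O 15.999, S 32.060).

First, the molecular formula is C10H10Br2F4O3 (counting implicit H from valence).
  Br: 2 × 79.904 = 159.808
  C: 10 × 12.011 = 120.110
  F: 4 × 18.998 = 75.992
  H: 10 × 1.008 = 10.080
  O: 3 × 15.999 = 47.997
Sum: 2×79.904 + 10×12.011 + 4×18.998 + 10×1.008 + 3×15.999 = 413.987 → 413.99 g/mol.

413.99 g/mol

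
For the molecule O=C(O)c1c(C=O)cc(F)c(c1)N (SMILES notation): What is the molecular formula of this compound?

C8H6FNO3

Walk through each heavy atom and fill implicit hydrogens from standard valence (C 4, N 3, O 2, S 2, halogen 1); for lowercase aromatic atoms, an aromatic c carries 1 H when it has two neighbours and 0 H with three, and aromatic n carries 0 H:
  atom 1: O, bond orders sum to 2 (valence 2) → 0 H
  atom 2: C, bond orders sum to 4 (valence 4) → 0 H
  atom 3: O, bond orders sum to 1 (valence 2) → 1 H
  atom 4: aromatic c, 3 neighbours → 0 H
  atom 5: aromatic c, 3 neighbours → 0 H
  atom 6: C, bond orders sum to 3 (valence 4) → 1 H
  atom 7: O, bond orders sum to 2 (valence 2) → 0 H
  atom 8: aromatic c, 2 neighbours → 1 H
  atom 9: aromatic c, 3 neighbours → 0 H
  atom 10: F (halogen, monovalent) → 0 H
  atom 11: aromatic c, 3 neighbours → 0 H
  atom 12: aromatic c, 2 neighbours → 1 H
  atom 13: N, bond orders sum to 1 (valence 3) → 2 H
Totals → C:8, H:6, F:1, N:1, O:3.
In Hill order: C8H6FNO3.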